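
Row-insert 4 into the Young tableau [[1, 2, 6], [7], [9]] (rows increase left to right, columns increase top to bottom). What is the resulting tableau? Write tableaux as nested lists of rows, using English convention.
[[1, 2, 4], [6], [7], [9]]

In row 1, 4 replaces 6 (the leftmost entry greater than 4); 6 is bumped to row 2. In row 2, 6 replaces 7 (the leftmost entry greater than 6); 7 is bumped to row 3. In row 3, 7 replaces 9 (the leftmost entry greater than 7); 9 is bumped to row 4. 9 starts a new row 4. The new tableau is [[1, 2, 4], [6], [7], [9]].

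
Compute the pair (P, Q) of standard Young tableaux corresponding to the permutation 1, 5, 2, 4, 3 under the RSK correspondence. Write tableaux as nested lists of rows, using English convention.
P = [[1, 2, 3], [4], [5]], Q = [[1, 2, 4], [3], [5]]

Insert each entry of the permutation into P by Schensted row insertion, recording in Q the position of each new cell.

Insert 1: appended to row 1. P = [[1]], Q = [[1]].
Insert 5: appended to row 1. P = [[1, 5]], Q = [[1, 2]].
Insert 2: 2 bumps 5 from row 1; 5 starts row 2. P = [[1, 2], [5]], Q = [[1, 2], [3]].
Insert 4: appended to row 1. P = [[1, 2, 4], [5]], Q = [[1, 2, 4], [3]].
Insert 3: 3 bumps 4 from row 1; 4 bumps 5 from row 2; 5 starts row 3. P = [[1, 2, 3], [4], [5]], Q = [[1, 2, 4], [3], [5]].

So P = [[1, 2, 3], [4], [5]], Q = [[1, 2, 4], [3], [5]].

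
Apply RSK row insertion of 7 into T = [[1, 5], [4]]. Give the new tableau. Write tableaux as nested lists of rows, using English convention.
[[1, 5, 7], [4]]

7 is larger than every entry of row 1, so it is appended to row 1. The new tableau is [[1, 5, 7], [4]].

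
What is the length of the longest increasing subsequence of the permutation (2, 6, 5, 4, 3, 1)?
2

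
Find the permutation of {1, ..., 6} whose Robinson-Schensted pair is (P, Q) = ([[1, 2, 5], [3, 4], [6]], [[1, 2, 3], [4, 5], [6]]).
3 4 6 1 5 2

Reverse the RSK construction: for i from n down to 1, find the cell of Q containing i, remove the entry at that cell from P, and reverse-bump it up through P; the value ejected from row 1 is w(i).

Step i=6: Q has 6 at row 3, column 1; remove 6 from row 3 of P and reverse-bump: 6 enters row 2 and ejects 4; 4 enters row 1 and ejects 2. So w(6) = 2. P is now [[1, 4, 5], [3, 6]].
Step i=5: Q has 5 at row 2, column 2; remove 6 from row 2 of P and reverse-bump: 6 enters row 1 and ejects 5. So w(5) = 5. P is now [[1, 4, 6], [3]].
Step i=4: Q has 4 at row 2, column 1; remove 3 from row 2 of P and reverse-bump: 3 enters row 1 and ejects 1. So w(4) = 1. P is now [[3, 4, 6]].
Step i=3: Q has 3 at row 1, column 3; remove that cell from P, ejecting 6. So w(3) = 6. P is now [[3, 4]].
Step i=2: Q has 2 at row 1, column 2; remove that cell from P, ejecting 4. So w(2) = 4. P is now [[3]].
Step i=1: Q has 1 at row 1, column 1; remove that cell from P, ejecting 3. So w(1) = 3. P is now [].

So w = 3 4 6 1 5 2.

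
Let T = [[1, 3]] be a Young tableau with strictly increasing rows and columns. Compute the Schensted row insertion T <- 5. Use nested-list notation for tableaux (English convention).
[[1, 3, 5]]

5 is larger than every entry of row 1, so it is appended to row 1. The new tableau is [[1, 3, 5]].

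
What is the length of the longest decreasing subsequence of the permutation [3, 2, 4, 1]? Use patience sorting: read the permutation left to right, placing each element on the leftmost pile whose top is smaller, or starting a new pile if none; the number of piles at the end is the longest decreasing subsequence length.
3

3: new pile. tops = [3]
2: new pile. tops = [3, 2]
4: onto pile 1 (replacing 3). tops = [4, 2]
1: new pile. tops = [4, 2, 1]

3 piles, so the longest decreasing subsequence has length 3.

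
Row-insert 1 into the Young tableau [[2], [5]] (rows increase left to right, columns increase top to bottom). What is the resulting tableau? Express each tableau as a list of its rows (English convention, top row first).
In row 1, 1 replaces 2 (the leftmost entry greater than 1); 2 is bumped to row 2. In row 2, 2 replaces 5 (the leftmost entry greater than 2); 5 is bumped to row 3. 5 starts a new row 3. The new tableau is [[1], [2], [5]].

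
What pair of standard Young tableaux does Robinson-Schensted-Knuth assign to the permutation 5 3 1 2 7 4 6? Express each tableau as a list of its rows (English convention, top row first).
P = [[1, 2, 4, 6], [3, 7], [5]], Q = [[1, 4, 5, 7], [2, 6], [3]]

Insert each entry of the permutation into P by Schensted row insertion, recording in Q the position of each new cell.

Insert 5: appended to row 1. P = [[5]].
Insert 3: 3 bumps 5 from row 1; 5 starts row 2. P = [[3], [5]].
Insert 1: 1 bumps 3 from row 1; 3 bumps 5 from row 2; 5 starts row 3. P = [[1], [3], [5]].
Insert 2: appended to row 1. P = [[1, 2], [3], [5]].
Insert 7: appended to row 1. P = [[1, 2, 7], [3], [5]].
Insert 4: 4 bumps 7 from row 1; 7 appends to row 2. P = [[1, 2, 4], [3, 7], [5]].
Insert 6: appended to row 1. P = [[1, 2, 4, 6], [3, 7], [5]].

So P = [[1, 2, 4, 6], [3, 7], [5]], Q = [[1, 4, 5, 7], [2, 6], [3]].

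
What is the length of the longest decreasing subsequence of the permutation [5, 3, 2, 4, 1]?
4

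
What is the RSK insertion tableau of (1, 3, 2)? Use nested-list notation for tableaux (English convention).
Insert 1: appended to row 1. P = [[1]].
Insert 3: appended to row 1. P = [[1, 3]].
Insert 2: 2 bumps 3 from row 1; 3 starts row 2. P = [[1, 2], [3]].

So P = [[1, 2], [3]].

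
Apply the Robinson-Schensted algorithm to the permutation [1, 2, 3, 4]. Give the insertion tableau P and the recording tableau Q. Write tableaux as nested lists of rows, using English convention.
P = [[1, 2, 3, 4]], Q = [[1, 2, 3, 4]]

Insert each entry of the permutation into P by Schensted row insertion, recording in Q the position of each new cell.

Insert 1: appended to row 1. P = [[1]], Q = [[1]].
Insert 2: appended to row 1. P = [[1, 2]], Q = [[1, 2]].
Insert 3: appended to row 1. P = [[1, 2, 3]], Q = [[1, 2, 3]].
Insert 4: appended to row 1. P = [[1, 2, 3, 4]], Q = [[1, 2, 3, 4]].

So P = [[1, 2, 3, 4]], Q = [[1, 2, 3, 4]].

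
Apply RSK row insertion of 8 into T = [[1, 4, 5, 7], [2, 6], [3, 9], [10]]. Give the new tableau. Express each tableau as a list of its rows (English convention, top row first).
8 is larger than every entry of row 1, so it is appended to row 1. The new tableau is [[1, 4, 5, 7, 8], [2, 6], [3, 9], [10]].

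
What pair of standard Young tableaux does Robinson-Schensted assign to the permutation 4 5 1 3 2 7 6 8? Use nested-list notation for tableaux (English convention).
Insert each entry of the permutation into P by Schensted row insertion, recording in Q the position of each new cell.

Insert 4: appended to row 1. P = [[4]].
Insert 5: appended to row 1. P = [[4, 5]].
Insert 1: 1 bumps 4 from row 1; 4 starts row 2. P = [[1, 5], [4]].
Insert 3: 3 bumps 5 from row 1; 5 appends to row 2. P = [[1, 3], [4, 5]].
Insert 2: 2 bumps 3 from row 1; 3 bumps 4 from row 2; 4 starts row 3. P = [[1, 2], [3, 5], [4]].
Insert 7: appended to row 1. P = [[1, 2, 7], [3, 5], [4]].
Insert 6: 6 bumps 7 from row 1; 7 appends to row 2. P = [[1, 2, 6], [3, 5, 7], [4]].
Insert 8: appended to row 1. P = [[1, 2, 6, 8], [3, 5, 7], [4]].

So P = [[1, 2, 6, 8], [3, 5, 7], [4]], Q = [[1, 2, 6, 8], [3, 4, 7], [5]].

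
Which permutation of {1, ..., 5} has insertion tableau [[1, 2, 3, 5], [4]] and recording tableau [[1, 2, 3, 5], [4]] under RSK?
Reverse RSK: for i = n, n-1, ..., 1, locate i in Q, remove the corresponding corner cell from P, and reverse-bump its entry up through P; the value ejected from row 1 is w(i).

So w = 1 2 4 3 5.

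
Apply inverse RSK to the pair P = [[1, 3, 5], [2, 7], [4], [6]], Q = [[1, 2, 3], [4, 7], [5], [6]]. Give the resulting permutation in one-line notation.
Reverse RSK: for i = n, n-1, ..., 1, locate i in Q, remove the corresponding corner cell from P, and reverse-bump its entry up through P; the value ejected from row 1 is w(i).

So w = 2 6 7 4 3 1 5.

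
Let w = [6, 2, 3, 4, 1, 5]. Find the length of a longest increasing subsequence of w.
4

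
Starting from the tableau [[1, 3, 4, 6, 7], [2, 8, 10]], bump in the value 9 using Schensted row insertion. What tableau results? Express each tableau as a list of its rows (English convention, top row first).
9 is larger than every entry of row 1, so it is appended to row 1. The new tableau is [[1, 3, 4, 6, 7, 9], [2, 8, 10]].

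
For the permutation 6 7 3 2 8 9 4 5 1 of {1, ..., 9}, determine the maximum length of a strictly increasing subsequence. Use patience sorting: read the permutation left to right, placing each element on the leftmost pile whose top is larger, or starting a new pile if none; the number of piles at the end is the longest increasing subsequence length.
4

6: new pile. tops = [6]
7: new pile. tops = [6, 7]
3: onto pile 1 (replacing 6). tops = [3, 7]
2: onto pile 1 (replacing 3). tops = [2, 7]
8: new pile. tops = [2, 7, 8]
9: new pile. tops = [2, 7, 8, 9]
4: onto pile 2 (replacing 7). tops = [2, 4, 8, 9]
5: onto pile 3 (replacing 8). tops = [2, 4, 5, 9]
1: onto pile 1 (replacing 2). tops = [1, 4, 5, 9]

4 piles, so the longest increasing subsequence has length 4.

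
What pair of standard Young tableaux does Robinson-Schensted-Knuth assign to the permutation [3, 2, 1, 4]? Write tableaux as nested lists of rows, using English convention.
P = [[1, 4], [2], [3]], Q = [[1, 4], [2], [3]]

Insert each entry of the permutation into P by Schensted row insertion, recording in Q the position of each new cell.

Insert 3: appended to row 1. P = [[3]].
Insert 2: 2 bumps 3 from row 1; 3 starts row 2. P = [[2], [3]].
Insert 1: 1 bumps 2 from row 1; 2 bumps 3 from row 2; 3 starts row 3. P = [[1], [2], [3]].
Insert 4: appended to row 1. P = [[1, 4], [2], [3]].

So P = [[1, 4], [2], [3]], Q = [[1, 4], [2], [3]].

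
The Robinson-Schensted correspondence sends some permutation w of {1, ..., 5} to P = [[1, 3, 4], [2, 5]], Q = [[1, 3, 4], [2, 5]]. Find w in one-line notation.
Reverse RSK: for i = n, n-1, ..., 1, locate i in Q, remove the corresponding corner cell from P, and reverse-bump its entry up through P; the value ejected from row 1 is w(i).

So w = 2 1 3 5 4.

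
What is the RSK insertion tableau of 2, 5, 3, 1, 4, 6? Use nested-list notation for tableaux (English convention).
Insert 2: appended to row 1. P = [[2]].
Insert 5: appended to row 1. P = [[2, 5]].
Insert 3: 3 bumps 5 from row 1; 5 starts row 2. P = [[2, 3], [5]].
Insert 1: 1 bumps 2 from row 1; 2 bumps 5 from row 2; 5 starts row 3. P = [[1, 3], [2], [5]].
Insert 4: appended to row 1. P = [[1, 3, 4], [2], [5]].
Insert 6: appended to row 1. P = [[1, 3, 4, 6], [2], [5]].

So P = [[1, 3, 4, 6], [2], [5]].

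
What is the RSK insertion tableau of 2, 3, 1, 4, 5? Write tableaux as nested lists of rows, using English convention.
P = [[1, 3, 4, 5], [2]]

After inserting 2: P = [[2]].
After inserting 3: P = [[2, 3]].
After inserting 1: P = [[1, 3], [2]].
After inserting 4: P = [[1, 3, 4], [2]].
After inserting 5: P = [[1, 3, 4, 5], [2]].

So P = [[1, 3, 4, 5], [2]].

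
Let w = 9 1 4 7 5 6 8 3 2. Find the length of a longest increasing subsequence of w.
5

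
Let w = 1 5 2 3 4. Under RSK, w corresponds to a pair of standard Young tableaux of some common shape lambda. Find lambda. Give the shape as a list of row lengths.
RSK row insertion gives P = [[1, 2, 3, 4], [5]], which has shape [4, 1].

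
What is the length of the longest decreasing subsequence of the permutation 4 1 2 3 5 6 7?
2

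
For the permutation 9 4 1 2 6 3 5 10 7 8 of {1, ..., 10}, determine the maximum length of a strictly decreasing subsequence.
3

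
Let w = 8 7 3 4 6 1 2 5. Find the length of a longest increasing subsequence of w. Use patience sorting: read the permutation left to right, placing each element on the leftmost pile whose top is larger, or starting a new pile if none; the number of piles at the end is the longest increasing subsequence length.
3

8: new pile. tops = [8]
7: onto pile 1 (replacing 8). tops = [7]
3: onto pile 1 (replacing 7). tops = [3]
4: new pile. tops = [3, 4]
6: new pile. tops = [3, 4, 6]
1: onto pile 1 (replacing 3). tops = [1, 4, 6]
2: onto pile 2 (replacing 4). tops = [1, 2, 6]
5: onto pile 3 (replacing 6). tops = [1, 2, 5]

3 piles, so the longest increasing subsequence has length 3.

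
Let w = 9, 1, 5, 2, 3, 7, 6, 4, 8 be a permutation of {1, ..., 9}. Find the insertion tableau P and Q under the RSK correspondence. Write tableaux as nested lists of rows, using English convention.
P = [[1, 2, 3, 4, 8], [5, 6], [7], [9]], Q = [[1, 3, 5, 6, 9], [2, 7], [4], [8]]

Insert each entry of the permutation into P by Schensted row insertion, recording in Q the position of each new cell.

Insert 9: appended to row 1. P = [[9]], Q = [[1]].
Insert 1: 1 bumps 9 from row 1; 9 starts row 2. P = [[1], [9]], Q = [[1], [2]].
Insert 5: appended to row 1. P = [[1, 5], [9]], Q = [[1, 3], [2]].
Insert 2: 2 bumps 5 from row 1; 5 bumps 9 from row 2; 9 starts row 3. P = [[1, 2], [5], [9]], Q = [[1, 3], [2], [4]].
Insert 3: appended to row 1. P = [[1, 2, 3], [5], [9]], Q = [[1, 3, 5], [2], [4]].
Insert 7: appended to row 1. P = [[1, 2, 3, 7], [5], [9]], Q = [[1, 3, 5, 6], [2], [4]].
Insert 6: 6 bumps 7 from row 1; 7 appends to row 2. P = [[1, 2, 3, 6], [5, 7], [9]], Q = [[1, 3, 5, 6], [2, 7], [4]].
Insert 4: 4 bumps 6 from row 1; 6 bumps 7 from row 2; 7 bumps 9 from row 3; 9 starts row 4. P = [[1, 2, 3, 4], [5, 6], [7], [9]], Q = [[1, 3, 5, 6], [2, 7], [4], [8]].
Insert 8: appended to row 1. P = [[1, 2, 3, 4, 8], [5, 6], [7], [9]], Q = [[1, 3, 5, 6, 9], [2, 7], [4], [8]].

So P = [[1, 2, 3, 4, 8], [5, 6], [7], [9]], Q = [[1, 3, 5, 6, 9], [2, 7], [4], [8]].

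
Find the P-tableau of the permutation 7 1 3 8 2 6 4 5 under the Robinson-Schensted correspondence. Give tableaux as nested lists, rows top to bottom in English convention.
Insert 7: appended to row 1. P = [[7]].
Insert 1: 1 bumps 7 from row 1; 7 starts row 2. P = [[1], [7]].
Insert 3: appended to row 1. P = [[1, 3], [7]].
Insert 8: appended to row 1. P = [[1, 3, 8], [7]].
Insert 2: 2 bumps 3 from row 1; 3 bumps 7 from row 2; 7 starts row 3. P = [[1, 2, 8], [3], [7]].
Insert 6: 6 bumps 8 from row 1; 8 appends to row 2. P = [[1, 2, 6], [3, 8], [7]].
Insert 4: 4 bumps 6 from row 1; 6 bumps 8 from row 2; 8 appends to row 3. P = [[1, 2, 4], [3, 6], [7, 8]].
Insert 5: appended to row 1. P = [[1, 2, 4, 5], [3, 6], [7, 8]].

So P = [[1, 2, 4, 5], [3, 6], [7, 8]].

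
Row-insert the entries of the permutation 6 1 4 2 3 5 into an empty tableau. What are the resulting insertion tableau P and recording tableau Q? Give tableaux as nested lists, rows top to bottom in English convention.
Insert each entry of the permutation into P by Schensted row insertion, recording in Q the position of each new cell.

Insert 6: appended to row 1. P = [[6]].
Insert 1: 1 bumps 6 from row 1; 6 starts row 2. P = [[1], [6]].
Insert 4: appended to row 1. P = [[1, 4], [6]].
Insert 2: 2 bumps 4 from row 1; 4 bumps 6 from row 2; 6 starts row 3. P = [[1, 2], [4], [6]].
Insert 3: appended to row 1. P = [[1, 2, 3], [4], [6]].
Insert 5: appended to row 1. P = [[1, 2, 3, 5], [4], [6]].

So P = [[1, 2, 3, 5], [4], [6]], Q = [[1, 3, 5, 6], [2], [4]].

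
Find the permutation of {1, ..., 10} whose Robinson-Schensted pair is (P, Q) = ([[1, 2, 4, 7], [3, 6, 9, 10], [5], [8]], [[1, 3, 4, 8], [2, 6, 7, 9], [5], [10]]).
8 5 6 9 1 3 4 10 7 2

Reverse the RSK construction: for i from n down to 1, find the cell of Q containing i, remove the entry at that cell from P, and reverse-bump it up through P; the value ejected from row 1 is w(i).

Step i=10: Q has 10 at row 4, column 1; remove 8 from row 4 of P and reverse-bump: 8 enters row 3 and ejects 5; 5 enters row 2 and ejects 3; 3 enters row 1 and ejects 2. So w(10) = 2. P is now [[1, 3, 4, 7], [5, 6, 9, 10], [8]].
Step i=9: Q has 9 at row 2, column 4; remove 10 from row 2 of P and reverse-bump: 10 enters row 1 and ejects 7. So w(9) = 7. P is now [[1, 3, 4, 10], [5, 6, 9], [8]].
Step i=8: Q has 8 at row 1, column 4; remove that cell from P, ejecting 10. So w(8) = 10. P is now [[1, 3, 4], [5, 6, 9], [8]].
Step i=7: Q has 7 at row 2, column 3; remove 9 from row 2 of P and reverse-bump: 9 enters row 1 and ejects 4. So w(7) = 4. P is now [[1, 3, 9], [5, 6], [8]].
Step i=6: Q has 6 at row 2, column 2; remove 6 from row 2 of P and reverse-bump: 6 enters row 1 and ejects 3. So w(6) = 3. P is now [[1, 6, 9], [5], [8]].
Step i=5: Q has 5 at row 3, column 1; remove 8 from row 3 of P and reverse-bump: 8 enters row 2 and ejects 5; 5 enters row 1 and ejects 1. So w(5) = 1. P is now [[5, 6, 9], [8]].
Step i=4: Q has 4 at row 1, column 3; remove that cell from P, ejecting 9. So w(4) = 9. P is now [[5, 6], [8]].
Step i=3: Q has 3 at row 1, column 2; remove that cell from P, ejecting 6. So w(3) = 6. P is now [[5], [8]].
Step i=2: Q has 2 at row 2, column 1; remove 8 from row 2 of P and reverse-bump: 8 enters row 1 and ejects 5. So w(2) = 5. P is now [[8]].
Step i=1: Q has 1 at row 1, column 1; remove that cell from P, ejecting 8. So w(1) = 8. P is now [].

So w = 8 5 6 9 1 3 4 10 7 2.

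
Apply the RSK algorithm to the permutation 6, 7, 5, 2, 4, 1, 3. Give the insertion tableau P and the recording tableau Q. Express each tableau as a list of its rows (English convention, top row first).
Insert each entry of the permutation into P by Schensted row insertion, recording in Q the position of each new cell.

After inserting 6: P = [[6]].
After inserting 7: P = [[6, 7]].
After inserting 5: P = [[5, 7], [6]].
After inserting 2: P = [[2, 7], [5], [6]].
After inserting 4: P = [[2, 4], [5, 7], [6]].
After inserting 1: P = [[1, 4], [2, 7], [5], [6]].
After inserting 3: P = [[1, 3], [2, 4], [5, 7], [6]].

So P = [[1, 3], [2, 4], [5, 7], [6]], Q = [[1, 2], [3, 5], [4, 7], [6]].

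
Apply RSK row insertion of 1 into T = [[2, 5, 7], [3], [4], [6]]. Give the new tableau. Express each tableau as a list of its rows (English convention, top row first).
In row 1, 1 replaces 2 (the leftmost entry greater than 1); 2 is bumped to row 2. In row 2, 2 replaces 3 (the leftmost entry greater than 2); 3 is bumped to row 3. In row 3, 3 replaces 4 (the leftmost entry greater than 3); 4 is bumped to row 4. In row 4, 4 replaces 6 (the leftmost entry greater than 4); 6 is bumped to row 5. 6 starts a new row 5. The new tableau is [[1, 5, 7], [2], [3], [4], [6]].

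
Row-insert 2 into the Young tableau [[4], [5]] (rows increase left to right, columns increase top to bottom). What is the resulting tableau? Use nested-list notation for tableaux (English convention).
In row 1, 2 replaces 4 (the leftmost entry greater than 2); 4 is bumped to row 2. In row 2, 4 replaces 5 (the leftmost entry greater than 4); 5 is bumped to row 3. 5 starts a new row 3. The new tableau is [[2], [4], [5]].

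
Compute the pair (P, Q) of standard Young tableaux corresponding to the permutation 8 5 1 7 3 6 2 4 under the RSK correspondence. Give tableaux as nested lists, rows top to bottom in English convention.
P = [[1, 2, 4], [3, 6], [5, 7], [8]], Q = [[1, 4, 6], [2, 5], [3, 8], [7]]

Insert each entry of the permutation into P by Schensted row insertion, recording in Q the position of each new cell.

After inserting 8: P = [[8]].
After inserting 5: P = [[5], [8]].
After inserting 1: P = [[1], [5], [8]].
After inserting 7: P = [[1, 7], [5], [8]].
After inserting 3: P = [[1, 3], [5, 7], [8]].
After inserting 6: P = [[1, 3, 6], [5, 7], [8]].
After inserting 2: P = [[1, 2, 6], [3, 7], [5], [8]].
After inserting 4: P = [[1, 2, 4], [3, 6], [5, 7], [8]].

So P = [[1, 2, 4], [3, 6], [5, 7], [8]], Q = [[1, 4, 6], [2, 5], [3, 8], [7]].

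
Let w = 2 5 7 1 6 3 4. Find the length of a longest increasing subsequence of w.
3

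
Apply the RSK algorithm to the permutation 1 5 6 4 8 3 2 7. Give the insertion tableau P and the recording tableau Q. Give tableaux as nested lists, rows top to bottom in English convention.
Insert each entry of the permutation into P by Schensted row insertion, recording in Q the position of each new cell.

Insert 1: appended to row 1. P = [[1]], Q = [[1]].
Insert 5: appended to row 1. P = [[1, 5]], Q = [[1, 2]].
Insert 6: appended to row 1. P = [[1, 5, 6]], Q = [[1, 2, 3]].
Insert 4: 4 bumps 5 from row 1; 5 starts row 2. P = [[1, 4, 6], [5]], Q = [[1, 2, 3], [4]].
Insert 8: appended to row 1. P = [[1, 4, 6, 8], [5]], Q = [[1, 2, 3, 5], [4]].
Insert 3: 3 bumps 4 from row 1; 4 bumps 5 from row 2; 5 starts row 3. P = [[1, 3, 6, 8], [4], [5]], Q = [[1, 2, 3, 5], [4], [6]].
Insert 2: 2 bumps 3 from row 1; 3 bumps 4 from row 2; 4 bumps 5 from row 3; 5 starts row 4. P = [[1, 2, 6, 8], [3], [4], [5]], Q = [[1, 2, 3, 5], [4], [6], [7]].
Insert 7: 7 bumps 8 from row 1; 8 appends to row 2. P = [[1, 2, 6, 7], [3, 8], [4], [5]], Q = [[1, 2, 3, 5], [4, 8], [6], [7]].

So P = [[1, 2, 6, 7], [3, 8], [4], [5]], Q = [[1, 2, 3, 5], [4, 8], [6], [7]].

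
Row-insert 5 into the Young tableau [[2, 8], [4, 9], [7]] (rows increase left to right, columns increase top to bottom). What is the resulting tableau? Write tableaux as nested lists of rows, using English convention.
[[2, 5], [4, 8], [7, 9]]

In row 1, 5 replaces 8 (the leftmost entry greater than 5); 8 is bumped to row 2. In row 2, 8 replaces 9 (the leftmost entry greater than 8); 9 is bumped to row 3. 9 is appended to row 3. The new tableau is [[2, 5], [4, 8], [7, 9]].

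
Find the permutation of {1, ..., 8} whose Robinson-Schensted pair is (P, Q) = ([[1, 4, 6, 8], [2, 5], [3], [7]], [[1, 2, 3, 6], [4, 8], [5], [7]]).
3 5 7 6 2 8 1 4

Reverse the RSK construction: for i from n down to 1, find the cell of Q containing i, remove the entry at that cell from P, and reverse-bump it up through P; the value ejected from row 1 is w(i).

Step i=8: Q has 8 at row 2, column 2; remove 5 from row 2 of P and reverse-bump: 5 enters row 1 and ejects 4. So w(8) = 4. P is now [[1, 5, 6, 8], [2], [3], [7]].
Step i=7: Q has 7 at row 4, column 1; remove 7 from row 4 of P and reverse-bump: 7 enters row 3 and ejects 3; 3 enters row 2 and ejects 2; 2 enters row 1 and ejects 1. So w(7) = 1. P is now [[2, 5, 6, 8], [3], [7]].
Step i=6: Q has 6 at row 1, column 4; remove that cell from P, ejecting 8. So w(6) = 8. P is now [[2, 5, 6], [3], [7]].
Step i=5: Q has 5 at row 3, column 1; remove 7 from row 3 of P and reverse-bump: 7 enters row 2 and ejects 3; 3 enters row 1 and ejects 2. So w(5) = 2. P is now [[3, 5, 6], [7]].
Step i=4: Q has 4 at row 2, column 1; remove 7 from row 2 of P and reverse-bump: 7 enters row 1 and ejects 6. So w(4) = 6. P is now [[3, 5, 7]].
Step i=3: Q has 3 at row 1, column 3; remove that cell from P, ejecting 7. So w(3) = 7. P is now [[3, 5]].
Step i=2: Q has 2 at row 1, column 2; remove that cell from P, ejecting 5. So w(2) = 5. P is now [[3]].
Step i=1: Q has 1 at row 1, column 1; remove that cell from P, ejecting 3. So w(1) = 3. P is now [].

So w = 3 5 7 6 2 8 1 4.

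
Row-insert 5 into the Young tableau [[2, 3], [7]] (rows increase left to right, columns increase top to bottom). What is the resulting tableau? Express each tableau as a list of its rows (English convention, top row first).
[[2, 3, 5], [7]]

5 is larger than every entry of row 1, so it is appended to row 1. The new tableau is [[2, 3, 5], [7]].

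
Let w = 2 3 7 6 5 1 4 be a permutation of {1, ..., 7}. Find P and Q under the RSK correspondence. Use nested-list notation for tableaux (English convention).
P = [[1, 3, 4], [2, 5], [6], [7]], Q = [[1, 2, 3], [4, 7], [5], [6]]

Insert each entry of the permutation into P by Schensted row insertion, recording in Q the position of each new cell.

Insert 2: appended to row 1. P = [[2]].
Insert 3: appended to row 1. P = [[2, 3]].
Insert 7: appended to row 1. P = [[2, 3, 7]].
Insert 6: 6 bumps 7 from row 1; 7 starts row 2. P = [[2, 3, 6], [7]].
Insert 5: 5 bumps 6 from row 1; 6 bumps 7 from row 2; 7 starts row 3. P = [[2, 3, 5], [6], [7]].
Insert 1: 1 bumps 2 from row 1; 2 bumps 6 from row 2; 6 bumps 7 from row 3; 7 starts row 4. P = [[1, 3, 5], [2], [6], [7]].
Insert 4: 4 bumps 5 from row 1; 5 appends to row 2. P = [[1, 3, 4], [2, 5], [6], [7]].

So P = [[1, 3, 4], [2, 5], [6], [7]], Q = [[1, 2, 3], [4, 7], [5], [6]].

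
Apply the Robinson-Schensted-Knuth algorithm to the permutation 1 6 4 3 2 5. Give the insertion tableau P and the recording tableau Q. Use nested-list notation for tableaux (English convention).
Insert each entry of the permutation into P by Schensted row insertion, recording in Q the position of each new cell.

Insert 1: appended to row 1. P = [[1]].
Insert 6: appended to row 1. P = [[1, 6]].
Insert 4: 4 bumps 6 from row 1; 6 starts row 2. P = [[1, 4], [6]].
Insert 3: 3 bumps 4 from row 1; 4 bumps 6 from row 2; 6 starts row 3. P = [[1, 3], [4], [6]].
Insert 2: 2 bumps 3 from row 1; 3 bumps 4 from row 2; 4 bumps 6 from row 3; 6 starts row 4. P = [[1, 2], [3], [4], [6]].
Insert 5: appended to row 1. P = [[1, 2, 5], [3], [4], [6]].

So P = [[1, 2, 5], [3], [4], [6]], Q = [[1, 2, 6], [3], [4], [5]].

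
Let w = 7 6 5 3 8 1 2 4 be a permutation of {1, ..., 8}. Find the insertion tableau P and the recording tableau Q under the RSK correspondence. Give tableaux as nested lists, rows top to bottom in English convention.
P = [[1, 2, 4], [3, 8], [5], [6], [7]], Q = [[1, 5, 8], [2, 7], [3], [4], [6]]

Insert each entry of the permutation into P by Schensted row insertion, recording in Q the position of each new cell.

After inserting 7: P = [[7]].
After inserting 6: P = [[6], [7]].
After inserting 5: P = [[5], [6], [7]].
After inserting 3: P = [[3], [5], [6], [7]].
After inserting 8: P = [[3, 8], [5], [6], [7]].
After inserting 1: P = [[1, 8], [3], [5], [6], [7]].
After inserting 2: P = [[1, 2], [3, 8], [5], [6], [7]].
After inserting 4: P = [[1, 2, 4], [3, 8], [5], [6], [7]].

So P = [[1, 2, 4], [3, 8], [5], [6], [7]], Q = [[1, 5, 8], [2, 7], [3], [4], [6]].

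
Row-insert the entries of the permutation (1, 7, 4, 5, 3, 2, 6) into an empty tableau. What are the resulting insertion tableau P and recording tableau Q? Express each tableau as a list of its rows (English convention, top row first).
Insert each entry of the permutation into P by Schensted row insertion, recording in Q the position of each new cell.

Insert 1: appended to row 1. P = [[1]], Q = [[1]].
Insert 7: appended to row 1. P = [[1, 7]], Q = [[1, 2]].
Insert 4: 4 bumps 7 from row 1; 7 starts row 2. P = [[1, 4], [7]], Q = [[1, 2], [3]].
Insert 5: appended to row 1. P = [[1, 4, 5], [7]], Q = [[1, 2, 4], [3]].
Insert 3: 3 bumps 4 from row 1; 4 bumps 7 from row 2; 7 starts row 3. P = [[1, 3, 5], [4], [7]], Q = [[1, 2, 4], [3], [5]].
Insert 2: 2 bumps 3 from row 1; 3 bumps 4 from row 2; 4 bumps 7 from row 3; 7 starts row 4. P = [[1, 2, 5], [3], [4], [7]], Q = [[1, 2, 4], [3], [5], [6]].
Insert 6: appended to row 1. P = [[1, 2, 5, 6], [3], [4], [7]], Q = [[1, 2, 4, 7], [3], [5], [6]].

So P = [[1, 2, 5, 6], [3], [4], [7]], Q = [[1, 2, 4, 7], [3], [5], [6]].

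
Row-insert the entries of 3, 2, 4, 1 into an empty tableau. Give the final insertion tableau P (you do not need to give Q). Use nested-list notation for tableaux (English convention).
Insert 3: appended to row 1. P = [[3]].
Insert 2: 2 bumps 3 from row 1; 3 starts row 2. P = [[2], [3]].
Insert 4: appended to row 1. P = [[2, 4], [3]].
Insert 1: 1 bumps 2 from row 1; 2 bumps 3 from row 2; 3 starts row 3. P = [[1, 4], [2], [3]].

So P = [[1, 4], [2], [3]].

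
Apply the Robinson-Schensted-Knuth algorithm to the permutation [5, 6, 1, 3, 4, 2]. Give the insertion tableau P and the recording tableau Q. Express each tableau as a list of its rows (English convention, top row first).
Insert each entry of the permutation into P by Schensted row insertion, recording in Q the position of each new cell.

Insert 5: appended to row 1. P = [[5]], Q = [[1]].
Insert 6: appended to row 1. P = [[5, 6]], Q = [[1, 2]].
Insert 1: 1 bumps 5 from row 1; 5 starts row 2. P = [[1, 6], [5]], Q = [[1, 2], [3]].
Insert 3: 3 bumps 6 from row 1; 6 appends to row 2. P = [[1, 3], [5, 6]], Q = [[1, 2], [3, 4]].
Insert 4: appended to row 1. P = [[1, 3, 4], [5, 6]], Q = [[1, 2, 5], [3, 4]].
Insert 2: 2 bumps 3 from row 1; 3 bumps 5 from row 2; 5 starts row 3. P = [[1, 2, 4], [3, 6], [5]], Q = [[1, 2, 5], [3, 4], [6]].

So P = [[1, 2, 4], [3, 6], [5]], Q = [[1, 2, 5], [3, 4], [6]].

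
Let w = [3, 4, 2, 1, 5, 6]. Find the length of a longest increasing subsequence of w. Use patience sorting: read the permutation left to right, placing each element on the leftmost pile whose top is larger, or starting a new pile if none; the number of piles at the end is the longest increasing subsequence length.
4

3: new pile. tops = [3]
4: new pile. tops = [3, 4]
2: onto pile 1 (replacing 3). tops = [2, 4]
1: onto pile 1 (replacing 2). tops = [1, 4]
5: new pile. tops = [1, 4, 5]
6: new pile. tops = [1, 4, 5, 6]

4 piles, so the longest increasing subsequence has length 4.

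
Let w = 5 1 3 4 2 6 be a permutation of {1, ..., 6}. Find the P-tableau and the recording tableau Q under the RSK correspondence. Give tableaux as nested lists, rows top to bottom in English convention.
P = [[1, 2, 4, 6], [3], [5]], Q = [[1, 3, 4, 6], [2], [5]]

Insert each entry of the permutation into P by Schensted row insertion, recording in Q the position of each new cell.

Insert 5: appended to row 1. P = [[5]].
Insert 1: 1 bumps 5 from row 1; 5 starts row 2. P = [[1], [5]].
Insert 3: appended to row 1. P = [[1, 3], [5]].
Insert 4: appended to row 1. P = [[1, 3, 4], [5]].
Insert 2: 2 bumps 3 from row 1; 3 bumps 5 from row 2; 5 starts row 3. P = [[1, 2, 4], [3], [5]].
Insert 6: appended to row 1. P = [[1, 2, 4, 6], [3], [5]].

So P = [[1, 2, 4, 6], [3], [5]], Q = [[1, 3, 4, 6], [2], [5]].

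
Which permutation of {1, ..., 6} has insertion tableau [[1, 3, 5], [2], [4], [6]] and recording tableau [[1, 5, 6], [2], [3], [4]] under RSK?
6 4 2 1 3 5

Reverse the RSK construction: for i from n down to 1, find the cell of Q containing i, remove the entry at that cell from P, and reverse-bump it up through P; the value ejected from row 1 is w(i).

Step i=6: Q has 6 at row 1, column 3; remove that cell from P, ejecting 5. So w(6) = 5. P is now [[1, 3], [2], [4], [6]].
Step i=5: Q has 5 at row 1, column 2; remove that cell from P, ejecting 3. So w(5) = 3. P is now [[1], [2], [4], [6]].
Step i=4: Q has 4 at row 4, column 1; remove 6 from row 4 of P and reverse-bump: 6 enters row 3 and ejects 4; 4 enters row 2 and ejects 2; 2 enters row 1 and ejects 1. So w(4) = 1. P is now [[2], [4], [6]].
Step i=3: Q has 3 at row 3, column 1; remove 6 from row 3 of P and reverse-bump: 6 enters row 2 and ejects 4; 4 enters row 1 and ejects 2. So w(3) = 2. P is now [[4], [6]].
Step i=2: Q has 2 at row 2, column 1; remove 6 from row 2 of P and reverse-bump: 6 enters row 1 and ejects 4. So w(2) = 4. P is now [[6]].
Step i=1: Q has 1 at row 1, column 1; remove that cell from P, ejecting 6. So w(1) = 6. P is now [].

So w = 6 4 2 1 3 5.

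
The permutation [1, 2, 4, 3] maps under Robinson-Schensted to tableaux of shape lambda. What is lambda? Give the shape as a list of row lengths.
Row-insert each entry into an empty tableau.

After inserting 1: P = [[1]].
After inserting 2: P = [[1, 2]].
After inserting 4: P = [[1, 2, 4]].
After inserting 3: P = [[1, 2, 3], [4]].

The final insertion tableau P = [[1, 2, 3], [4]] has shape [3, 1].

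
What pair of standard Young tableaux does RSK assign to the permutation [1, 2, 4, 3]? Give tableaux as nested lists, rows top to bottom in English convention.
P = [[1, 2, 3], [4]], Q = [[1, 2, 3], [4]]

Insert each entry of the permutation into P by Schensted row insertion, recording in Q the position of each new cell.

After inserting 1: P = [[1]].
After inserting 2: P = [[1, 2]].
After inserting 4: P = [[1, 2, 4]].
After inserting 3: P = [[1, 2, 3], [4]].

So P = [[1, 2, 3], [4]], Q = [[1, 2, 3], [4]].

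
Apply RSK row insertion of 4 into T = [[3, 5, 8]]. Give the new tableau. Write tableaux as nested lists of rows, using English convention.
In row 1, 4 replaces 5 (the leftmost entry greater than 4); 5 is bumped to row 2. 5 starts a new row 2. The new tableau is [[3, 4, 8], [5]].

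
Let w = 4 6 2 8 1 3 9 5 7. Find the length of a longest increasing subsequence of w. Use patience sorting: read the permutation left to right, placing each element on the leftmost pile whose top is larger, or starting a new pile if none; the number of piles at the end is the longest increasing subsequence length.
4

4: new pile. tops = [4]
6: new pile. tops = [4, 6]
2: onto pile 1 (replacing 4). tops = [2, 6]
8: new pile. tops = [2, 6, 8]
1: onto pile 1 (replacing 2). tops = [1, 6, 8]
3: onto pile 2 (replacing 6). tops = [1, 3, 8]
9: new pile. tops = [1, 3, 8, 9]
5: onto pile 3 (replacing 8). tops = [1, 3, 5, 9]
7: onto pile 4 (replacing 9). tops = [1, 3, 5, 7]

4 piles, so the longest increasing subsequence has length 4.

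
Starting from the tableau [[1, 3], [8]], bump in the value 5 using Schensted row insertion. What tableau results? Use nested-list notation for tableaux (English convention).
[[1, 3, 5], [8]]

5 is larger than every entry of row 1, so it is appended to row 1. The new tableau is [[1, 3, 5], [8]].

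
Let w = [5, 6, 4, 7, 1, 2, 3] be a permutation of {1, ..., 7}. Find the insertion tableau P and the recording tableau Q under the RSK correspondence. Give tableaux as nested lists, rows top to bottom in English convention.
Insert each entry of the permutation into P by Schensted row insertion, recording in Q the position of each new cell.

Insert 5: appended to row 1. P = [[5]].
Insert 6: appended to row 1. P = [[5, 6]].
Insert 4: 4 bumps 5 from row 1; 5 starts row 2. P = [[4, 6], [5]].
Insert 7: appended to row 1. P = [[4, 6, 7], [5]].
Insert 1: 1 bumps 4 from row 1; 4 bumps 5 from row 2; 5 starts row 3. P = [[1, 6, 7], [4], [5]].
Insert 2: 2 bumps 6 from row 1; 6 appends to row 2. P = [[1, 2, 7], [4, 6], [5]].
Insert 3: 3 bumps 7 from row 1; 7 appends to row 2. P = [[1, 2, 3], [4, 6, 7], [5]].

So P = [[1, 2, 3], [4, 6, 7], [5]], Q = [[1, 2, 4], [3, 6, 7], [5]].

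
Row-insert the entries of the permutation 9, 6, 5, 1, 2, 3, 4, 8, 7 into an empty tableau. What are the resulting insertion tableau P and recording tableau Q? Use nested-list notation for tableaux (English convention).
Insert each entry of the permutation into P by Schensted row insertion, recording in Q the position of each new cell.

Insert 9: appended to row 1. P = [[9]].
Insert 6: 6 bumps 9 from row 1; 9 starts row 2. P = [[6], [9]].
Insert 5: 5 bumps 6 from row 1; 6 bumps 9 from row 2; 9 starts row 3. P = [[5], [6], [9]].
Insert 1: 1 bumps 5 from row 1; 5 bumps 6 from row 2; 6 bumps 9 from row 3; 9 starts row 4. P = [[1], [5], [6], [9]].
Insert 2: appended to row 1. P = [[1, 2], [5], [6], [9]].
Insert 3: appended to row 1. P = [[1, 2, 3], [5], [6], [9]].
Insert 4: appended to row 1. P = [[1, 2, 3, 4], [5], [6], [9]].
Insert 8: appended to row 1. P = [[1, 2, 3, 4, 8], [5], [6], [9]].
Insert 7: 7 bumps 8 from row 1; 8 appends to row 2. P = [[1, 2, 3, 4, 7], [5, 8], [6], [9]].

So P = [[1, 2, 3, 4, 7], [5, 8], [6], [9]], Q = [[1, 5, 6, 7, 8], [2, 9], [3], [4]].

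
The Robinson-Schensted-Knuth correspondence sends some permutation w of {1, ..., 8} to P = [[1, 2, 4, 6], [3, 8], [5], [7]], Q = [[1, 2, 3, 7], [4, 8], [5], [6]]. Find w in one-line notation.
1 3 7 5 4 2 8 6

Reverse the RSK construction: for i from n down to 1, find the cell of Q containing i, remove the entry at that cell from P, and reverse-bump it up through P; the value ejected from row 1 is w(i).

Step i=8: Q has 8 at row 2, column 2; remove 8 from row 2 of P and reverse-bump: 8 enters row 1 and ejects 6. So w(8) = 6. P is now [[1, 2, 4, 8], [3], [5], [7]].
Step i=7: Q has 7 at row 1, column 4; remove that cell from P, ejecting 8. So w(7) = 8. P is now [[1, 2, 4], [3], [5], [7]].
Step i=6: Q has 6 at row 4, column 1; remove 7 from row 4 of P and reverse-bump: 7 enters row 3 and ejects 5; 5 enters row 2 and ejects 3; 3 enters row 1 and ejects 2. So w(6) = 2. P is now [[1, 3, 4], [5], [7]].
Step i=5: Q has 5 at row 3, column 1; remove 7 from row 3 of P and reverse-bump: 7 enters row 2 and ejects 5; 5 enters row 1 and ejects 4. So w(5) = 4. P is now [[1, 3, 5], [7]].
Step i=4: Q has 4 at row 2, column 1; remove 7 from row 2 of P and reverse-bump: 7 enters row 1 and ejects 5. So w(4) = 5. P is now [[1, 3, 7]].
Step i=3: Q has 3 at row 1, column 3; remove that cell from P, ejecting 7. So w(3) = 7. P is now [[1, 3]].
Step i=2: Q has 2 at row 1, column 2; remove that cell from P, ejecting 3. So w(2) = 3. P is now [[1]].
Step i=1: Q has 1 at row 1, column 1; remove that cell from P, ejecting 1. So w(1) = 1. P is now [].

So w = 1 3 7 5 4 2 8 6.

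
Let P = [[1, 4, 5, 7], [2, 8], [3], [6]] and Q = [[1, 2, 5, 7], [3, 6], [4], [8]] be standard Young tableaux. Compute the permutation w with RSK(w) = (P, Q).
3 6 4 2 8 5 7 1

Reverse the RSK construction: for i from n down to 1, find the cell of Q containing i, remove the entry at that cell from P, and reverse-bump it up through P; the value ejected from row 1 is w(i).

Step i=8: Q has 8 at row 4, column 1; remove 6 from row 4 of P and reverse-bump: 6 enters row 3 and ejects 3; 3 enters row 2 and ejects 2; 2 enters row 1 and ejects 1. So w(8) = 1. P is now [[2, 4, 5, 7], [3, 8], [6]].
Step i=7: Q has 7 at row 1, column 4; remove that cell from P, ejecting 7. So w(7) = 7. P is now [[2, 4, 5], [3, 8], [6]].
Step i=6: Q has 6 at row 2, column 2; remove 8 from row 2 of P and reverse-bump: 8 enters row 1 and ejects 5. So w(6) = 5. P is now [[2, 4, 8], [3], [6]].
Step i=5: Q has 5 at row 1, column 3; remove that cell from P, ejecting 8. So w(5) = 8. P is now [[2, 4], [3], [6]].
Step i=4: Q has 4 at row 3, column 1; remove 6 from row 3 of P and reverse-bump: 6 enters row 2 and ejects 3; 3 enters row 1 and ejects 2. So w(4) = 2. P is now [[3, 4], [6]].
Step i=3: Q has 3 at row 2, column 1; remove 6 from row 2 of P and reverse-bump: 6 enters row 1 and ejects 4. So w(3) = 4. P is now [[3, 6]].
Step i=2: Q has 2 at row 1, column 2; remove that cell from P, ejecting 6. So w(2) = 6. P is now [[3]].
Step i=1: Q has 1 at row 1, column 1; remove that cell from P, ejecting 3. So w(1) = 3. P is now [].

So w = 3 6 4 2 8 5 7 1.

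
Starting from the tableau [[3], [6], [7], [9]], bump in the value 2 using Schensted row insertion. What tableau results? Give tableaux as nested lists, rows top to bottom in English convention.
In row 1, 2 replaces 3 (the leftmost entry greater than 2); 3 is bumped to row 2. In row 2, 3 replaces 6 (the leftmost entry greater than 3); 6 is bumped to row 3. In row 3, 6 replaces 7 (the leftmost entry greater than 6); 7 is bumped to row 4. In row 4, 7 replaces 9 (the leftmost entry greater than 7); 9 is bumped to row 5. 9 starts a new row 5. The new tableau is [[2], [3], [6], [7], [9]].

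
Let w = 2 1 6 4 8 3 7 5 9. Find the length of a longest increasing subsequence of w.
4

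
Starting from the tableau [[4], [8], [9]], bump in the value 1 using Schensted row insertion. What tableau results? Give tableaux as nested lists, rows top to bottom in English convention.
[[1], [4], [8], [9]]

In row 1, 1 replaces 4 (the leftmost entry greater than 1); 4 is bumped to row 2. In row 2, 4 replaces 8 (the leftmost entry greater than 4); 8 is bumped to row 3. In row 3, 8 replaces 9 (the leftmost entry greater than 8); 9 is bumped to row 4. 9 starts a new row 4. The new tableau is [[1], [4], [8], [9]].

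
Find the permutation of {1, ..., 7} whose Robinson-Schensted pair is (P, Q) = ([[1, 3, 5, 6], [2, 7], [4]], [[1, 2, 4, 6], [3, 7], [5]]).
Reverse the RSK construction: for i from n down to 1, find the cell of Q containing i, remove the entry at that cell from P, and reverse-bump it up through P; the value ejected from row 1 is w(i).

Step i=7: Q has 7 at row 2, column 2; remove 7 from row 2 of P and reverse-bump: 7 enters row 1 and ejects 6. So w(7) = 6. P is now [[1, 3, 5, 7], [2], [4]].
Step i=6: Q has 6 at row 1, column 4; remove that cell from P, ejecting 7. So w(6) = 7. P is now [[1, 3, 5], [2], [4]].
Step i=5: Q has 5 at row 3, column 1; remove 4 from row 3 of P and reverse-bump: 4 enters row 2 and ejects 2; 2 enters row 1 and ejects 1. So w(5) = 1. P is now [[2, 3, 5], [4]].
Step i=4: Q has 4 at row 1, column 3; remove that cell from P, ejecting 5. So w(4) = 5. P is now [[2, 3], [4]].
Step i=3: Q has 3 at row 2, column 1; remove 4 from row 2 of P and reverse-bump: 4 enters row 1 and ejects 3. So w(3) = 3. P is now [[2, 4]].
Step i=2: Q has 2 at row 1, column 2; remove that cell from P, ejecting 4. So w(2) = 4. P is now [[2]].
Step i=1: Q has 1 at row 1, column 1; remove that cell from P, ejecting 2. So w(1) = 2. P is now [].

So w = 2 4 3 5 1 7 6.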